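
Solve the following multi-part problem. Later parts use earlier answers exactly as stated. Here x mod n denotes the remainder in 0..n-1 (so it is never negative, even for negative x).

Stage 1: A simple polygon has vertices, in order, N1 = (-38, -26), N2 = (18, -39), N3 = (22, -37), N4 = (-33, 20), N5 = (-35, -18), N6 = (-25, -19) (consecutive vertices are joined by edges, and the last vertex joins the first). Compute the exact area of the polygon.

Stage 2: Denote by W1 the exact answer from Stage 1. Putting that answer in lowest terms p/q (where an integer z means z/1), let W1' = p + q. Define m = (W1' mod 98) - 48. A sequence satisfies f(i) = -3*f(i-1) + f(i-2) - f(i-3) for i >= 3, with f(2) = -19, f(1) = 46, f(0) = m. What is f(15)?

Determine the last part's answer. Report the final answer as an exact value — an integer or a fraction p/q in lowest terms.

Stage 1: cross terms: (-38*-39 - 18*-26)=1950, (18*-37 - 22*-39)=192, (22*20 - -33*-37)=-781, (-33*-18 - -35*20)=1294, (-35*-19 - -25*-18)=215, (-25*-26 - -38*-19)=-72; twice the area = |2798| = 2798; area = 1399; answer 1399
Stage 2: W1 = 1399; threaded value p + q = 1400; m = -20; f(3) = -3*(-19) + 1*(46) - 1*(-20) = 123; iterating: f(3)=123, f(4)=-434, f(5)=1444, f(6)=-4889, f(7)=16545, f(8)=-55968, f(9)=189338, f(10)=-640527, f(11)=2166887, f(12)=-7330526, f(13)=24798992, f(14)=-83894389, f(15)=283812685; answer 283812685

283812685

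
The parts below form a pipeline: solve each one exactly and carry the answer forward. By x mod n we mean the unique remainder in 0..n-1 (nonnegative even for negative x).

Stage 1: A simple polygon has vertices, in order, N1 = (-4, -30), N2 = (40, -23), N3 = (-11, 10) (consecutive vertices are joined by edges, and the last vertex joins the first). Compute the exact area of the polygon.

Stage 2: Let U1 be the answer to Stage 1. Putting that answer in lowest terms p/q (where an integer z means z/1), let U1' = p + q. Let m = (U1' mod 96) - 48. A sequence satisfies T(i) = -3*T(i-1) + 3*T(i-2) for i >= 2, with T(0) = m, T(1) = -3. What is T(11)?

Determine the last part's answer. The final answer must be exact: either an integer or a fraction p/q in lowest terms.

Stage 1: cross terms: (-4*-23 - 40*-30)=1292, (40*10 - -11*-23)=147, (-11*-30 - -4*10)=370; twice the area = |1809| = 1809; area = 1809/2; answer 1809/2
Stage 2: U1 = 1809/2; threaded value p + q = 1811; m = 35; T(2) = -3*(-3) + 3*(35) = 114; iterating: T(2)=114, T(3)=-351, T(4)=1395, T(5)=-5238, T(6)=19899, T(7)=-75411, T(8)=285930, T(9)=-1084023, T(10)=4109859, T(11)=-15581646; answer -15581646

-15581646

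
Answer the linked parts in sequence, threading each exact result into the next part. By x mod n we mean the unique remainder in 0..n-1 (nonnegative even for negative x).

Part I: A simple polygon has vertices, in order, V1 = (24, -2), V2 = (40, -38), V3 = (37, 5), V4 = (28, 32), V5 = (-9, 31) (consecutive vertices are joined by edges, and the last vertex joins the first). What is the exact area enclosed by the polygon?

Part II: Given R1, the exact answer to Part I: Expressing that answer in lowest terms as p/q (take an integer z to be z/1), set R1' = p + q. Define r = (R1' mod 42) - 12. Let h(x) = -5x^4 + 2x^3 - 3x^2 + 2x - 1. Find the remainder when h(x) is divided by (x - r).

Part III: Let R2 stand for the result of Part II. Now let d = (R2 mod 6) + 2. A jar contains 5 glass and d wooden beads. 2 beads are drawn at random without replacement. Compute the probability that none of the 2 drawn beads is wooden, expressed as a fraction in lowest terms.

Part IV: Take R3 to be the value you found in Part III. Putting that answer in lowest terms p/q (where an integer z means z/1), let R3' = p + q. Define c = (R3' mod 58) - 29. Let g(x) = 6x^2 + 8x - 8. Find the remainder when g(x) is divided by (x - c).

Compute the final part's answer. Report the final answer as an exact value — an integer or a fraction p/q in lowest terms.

Part I: cross terms: (24*-38 - 40*-2)=-832, (40*5 - 37*-38)=1606, (37*32 - 28*5)=1044, (28*31 - -9*32)=1156, (-9*-2 - 24*31)=-726; twice the area = |2248| = 2248; area = 1124; answer 1124
Part II: R1 = 1124; threaded value p + q = 1125; r = 21; remainder = value at the root: -5*(21)^4 + 2*(21)^3 - 3*(21)^2 + 2*(21)^1 - 1 = (-972405) + (18522) + (-1323) + (42) + (-1) = -955165; answer -955165
Part III: R2 = -955165; d = 7; total draws C(12,2) = 66; favorable C(5,2) = 10; P = 5/33; answer 5/33
Part IV: R3 = 5/33; threaded value p + q = 38; c = 9; remainder = value at the root: 6*(9)^2 + 8*(9)^1 - 8 = (486) + (72) + (-8) = 550; answer 550

550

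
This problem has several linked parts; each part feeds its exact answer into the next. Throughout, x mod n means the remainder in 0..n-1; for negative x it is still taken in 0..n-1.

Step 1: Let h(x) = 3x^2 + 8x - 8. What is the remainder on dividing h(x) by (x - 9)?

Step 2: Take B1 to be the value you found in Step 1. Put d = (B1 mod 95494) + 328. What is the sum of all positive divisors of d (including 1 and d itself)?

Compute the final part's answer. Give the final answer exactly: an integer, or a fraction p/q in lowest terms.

768

Step 1: remainder = value at the root: 3*(9)^2 + 8*(9)^1 - 8 = (243) + (72) + (-8) = 307; answer 307
Step 2: B1 = 307; d = 635; 635 = 5 * 127; sigma = (1 + 5) * (1 + 127) = 6 * 128 = 768; answer 768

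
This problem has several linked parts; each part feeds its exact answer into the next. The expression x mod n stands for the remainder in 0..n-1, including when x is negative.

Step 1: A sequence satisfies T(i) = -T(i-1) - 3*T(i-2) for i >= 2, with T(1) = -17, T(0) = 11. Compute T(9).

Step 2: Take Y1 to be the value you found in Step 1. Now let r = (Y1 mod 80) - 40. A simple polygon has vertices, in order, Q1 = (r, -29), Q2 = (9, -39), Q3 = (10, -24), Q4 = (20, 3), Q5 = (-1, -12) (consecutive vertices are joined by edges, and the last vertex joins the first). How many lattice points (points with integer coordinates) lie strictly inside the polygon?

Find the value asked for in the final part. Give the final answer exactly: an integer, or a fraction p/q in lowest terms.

Step 1: T(2) = -1*(-17) - 3*(11) = -16; iterating: T(2)=-16, T(3)=67, T(4)=-19, T(5)=-182, T(6)=239, T(7)=307, T(8)=-1024, T(9)=103; answer 103
Step 2: Y1 = 103; r = -17; cross terms: (-17*-39 - 9*-29)=924, (9*-24 - 10*-39)=174, (10*3 - 20*-24)=510, (20*-12 - -1*3)=-237, (-1*-29 - -17*-12)=-175; twice the area = |1196| = 1196; area = 598; boundary points = 2 + 1 + 1 + 3 + 1 = 8; strictly interior points = area - boundary/2 + 1 = 595; answer 595

595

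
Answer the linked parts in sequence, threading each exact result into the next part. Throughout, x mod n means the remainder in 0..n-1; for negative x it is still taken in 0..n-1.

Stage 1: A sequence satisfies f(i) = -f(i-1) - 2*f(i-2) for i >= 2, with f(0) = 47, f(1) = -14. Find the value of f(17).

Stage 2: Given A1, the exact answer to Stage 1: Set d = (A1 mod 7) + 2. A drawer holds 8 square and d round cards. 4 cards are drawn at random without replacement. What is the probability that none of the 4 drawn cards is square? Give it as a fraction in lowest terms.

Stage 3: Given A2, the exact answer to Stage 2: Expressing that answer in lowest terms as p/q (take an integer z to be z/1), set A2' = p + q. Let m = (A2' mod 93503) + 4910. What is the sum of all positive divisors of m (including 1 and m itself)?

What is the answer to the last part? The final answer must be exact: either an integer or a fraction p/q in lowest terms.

Stage 1: f(2) = -1*(-14) - 2*(47) = -80; iterating: f(2)=-80, f(3)=108, f(4)=52, f(5)=-268, f(6)=164, f(7)=372, f(8)=-700, f(9)=-44, f(10)=1444, f(11)=-1356, f(12)=-1532, f(13)=4244, f(14)=-1180, f(15)=-7308, f(16)=9668, f(17)=4948; answer 4948
Stage 2: A1 = 4948; d = 8; total draws C(16,4) = 1820; favorable C(8,4) = 70; P = 1/26; answer 1/26
Stage 3: A2 = 1/26; threaded value p + q = 27; m = 4937; 4937 is prime, so its only divisors are 1 and 4937; sigma = 1 + 4937 = 4938; answer 4938

4938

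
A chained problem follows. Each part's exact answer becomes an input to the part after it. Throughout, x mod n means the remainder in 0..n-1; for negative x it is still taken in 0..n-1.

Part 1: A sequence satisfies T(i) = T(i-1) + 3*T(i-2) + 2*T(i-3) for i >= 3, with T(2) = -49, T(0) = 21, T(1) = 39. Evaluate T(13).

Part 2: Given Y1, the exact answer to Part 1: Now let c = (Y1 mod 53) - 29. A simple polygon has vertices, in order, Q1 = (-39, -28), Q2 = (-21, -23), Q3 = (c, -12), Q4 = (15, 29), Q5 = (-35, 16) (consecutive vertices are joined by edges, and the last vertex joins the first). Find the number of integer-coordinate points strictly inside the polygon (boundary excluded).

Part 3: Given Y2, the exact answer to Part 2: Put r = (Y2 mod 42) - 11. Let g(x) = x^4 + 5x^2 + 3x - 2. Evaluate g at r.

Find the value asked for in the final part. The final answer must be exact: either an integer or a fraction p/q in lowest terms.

Part 1: T(3) = 1*(-49) + 3*(39) + 2*(21) = 110; iterating: T(3)=110, T(4)=41, T(5)=273, T(6)=616, T(7)=1517, T(8)=3911, T(9)=9694, T(10)=24461, T(11)=61365, T(12)=154136, T(13)=387153; answer 387153
Part 2: Y1 = 387153; c = 12; cross terms: (-39*-23 - -21*-28)=309, (-21*-12 - 12*-23)=528, (12*29 - 15*-12)=528, (15*16 - -35*29)=1255, (-35*-28 - -39*16)=1604; twice the area = |4224| = 4224; area = 2112; boundary points = 1 + 11 + 1 + 1 + 4 = 18; strictly interior points = area - boundary/2 + 1 = 2104; answer 2104
Part 3: Y2 = 2104; r = -7; 1*(-7)^4 + 5*(-7)^2 + 3*(-7)^1 - 2 = (2401) + (245) + (-21) + (-2) = 2623; answer 2623

2623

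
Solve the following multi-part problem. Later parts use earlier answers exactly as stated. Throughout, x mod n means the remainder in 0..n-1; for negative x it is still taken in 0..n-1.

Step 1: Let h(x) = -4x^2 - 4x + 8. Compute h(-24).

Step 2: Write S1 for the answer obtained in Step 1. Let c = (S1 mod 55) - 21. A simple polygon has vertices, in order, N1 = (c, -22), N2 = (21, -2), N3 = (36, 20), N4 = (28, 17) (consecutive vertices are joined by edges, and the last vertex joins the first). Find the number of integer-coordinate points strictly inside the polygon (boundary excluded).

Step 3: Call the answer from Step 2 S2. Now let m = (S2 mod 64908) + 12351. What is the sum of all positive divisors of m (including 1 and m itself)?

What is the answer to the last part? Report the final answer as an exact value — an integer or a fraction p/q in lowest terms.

36000

Step 1: -4*(-24)^2 - 4*(-24)^1 + 8 = (-2304) + (96) + (8) = -2200; answer -2200
Step 2: S1 = -2200; c = -21; cross terms: (-21*-2 - 21*-22)=504, (21*20 - 36*-2)=492, (36*17 - 28*20)=52, (28*-22 - -21*17)=-259; twice the area = |789| = 789; area = 789/2; boundary points = 2 + 1 + 1 + 1 = 5; strictly interior points = area - boundary/2 + 1 = 393; answer 393
Step 3: S2 = 393; m = 12744; 12744 = 2^3 * 3^3 * 59; sigma = (1 + 2 + 4 + 8) * (1 + 3 + 9 + 27) * (1 + 59) = 15 * 40 * 60 = 36000; answer 36000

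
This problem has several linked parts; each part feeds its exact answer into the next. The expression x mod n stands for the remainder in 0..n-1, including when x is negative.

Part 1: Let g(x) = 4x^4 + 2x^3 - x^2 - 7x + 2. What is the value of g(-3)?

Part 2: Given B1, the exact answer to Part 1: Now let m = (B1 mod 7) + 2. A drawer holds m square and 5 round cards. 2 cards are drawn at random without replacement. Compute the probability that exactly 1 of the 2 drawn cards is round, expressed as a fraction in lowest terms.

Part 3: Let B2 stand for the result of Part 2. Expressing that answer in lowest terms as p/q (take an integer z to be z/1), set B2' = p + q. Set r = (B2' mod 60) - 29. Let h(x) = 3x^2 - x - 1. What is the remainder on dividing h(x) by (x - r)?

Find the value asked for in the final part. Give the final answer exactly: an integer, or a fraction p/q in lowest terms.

Part 1: 4*(-3)^4 + 2*(-3)^3 - 1*(-3)^2 - 7*(-3)^1 + 2 = (324) + (-54) + (-9) + (21) + (2) = 284; answer 284
Part 2: B1 = 284; m = 6; total draws C(11,2) = 55; favorable C(5,1)*C(6,1) = 30; P = 6/11; answer 6/11
Part 3: B2 = 6/11; threaded value p + q = 17; r = -12; remainder = value at the root: 3*(-12)^2 - 1*(-12)^1 - 1 = (432) + (12) + (-1) = 443; answer 443

443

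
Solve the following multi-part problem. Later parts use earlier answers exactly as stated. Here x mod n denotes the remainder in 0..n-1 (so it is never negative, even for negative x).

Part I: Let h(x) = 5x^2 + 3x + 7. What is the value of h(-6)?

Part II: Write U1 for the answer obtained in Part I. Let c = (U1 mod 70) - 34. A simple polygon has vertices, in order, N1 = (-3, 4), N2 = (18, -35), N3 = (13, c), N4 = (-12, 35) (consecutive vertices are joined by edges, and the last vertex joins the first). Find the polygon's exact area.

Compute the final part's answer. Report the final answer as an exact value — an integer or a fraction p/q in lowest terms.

Part I: 5*(-6)^2 + 3*(-6)^1 + 7 = (180) + (-18) + (7) = 169; answer 169
Part II: U1 = 169; c = -5; cross terms: (-3*-35 - 18*4)=33, (18*-5 - 13*-35)=365, (13*35 - -12*-5)=395, (-12*4 - -3*35)=57; twice the area = |850| = 850; area = 425; answer 425

425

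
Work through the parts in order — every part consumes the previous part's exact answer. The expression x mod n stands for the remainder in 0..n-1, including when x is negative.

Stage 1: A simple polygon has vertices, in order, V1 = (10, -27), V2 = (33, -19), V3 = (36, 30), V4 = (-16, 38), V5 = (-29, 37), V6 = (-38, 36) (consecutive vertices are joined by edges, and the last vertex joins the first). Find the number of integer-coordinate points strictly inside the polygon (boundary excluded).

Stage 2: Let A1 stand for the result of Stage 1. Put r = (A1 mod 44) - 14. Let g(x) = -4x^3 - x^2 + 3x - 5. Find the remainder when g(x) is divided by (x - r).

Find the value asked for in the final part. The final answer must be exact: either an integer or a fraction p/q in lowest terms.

-35

Stage 1: cross terms: (10*-19 - 33*-27)=701, (33*30 - 36*-19)=1674, (36*38 - -16*30)=1848, (-16*37 - -29*38)=510, (-29*36 - -38*37)=362, (-38*-27 - 10*36)=666; twice the area = |5761| = 5761; area = 5761/2; boundary points = 1 + 1 + 4 + 1 + 1 + 3 = 11; strictly interior points = area - boundary/2 + 1 = 2876; answer 2876
Stage 2: A1 = 2876; r = 2; remainder = value at the root: -4*(2)^3 - 1*(2)^2 + 3*(2)^1 - 5 = (-32) + (-4) + (6) + (-5) = -35; answer -35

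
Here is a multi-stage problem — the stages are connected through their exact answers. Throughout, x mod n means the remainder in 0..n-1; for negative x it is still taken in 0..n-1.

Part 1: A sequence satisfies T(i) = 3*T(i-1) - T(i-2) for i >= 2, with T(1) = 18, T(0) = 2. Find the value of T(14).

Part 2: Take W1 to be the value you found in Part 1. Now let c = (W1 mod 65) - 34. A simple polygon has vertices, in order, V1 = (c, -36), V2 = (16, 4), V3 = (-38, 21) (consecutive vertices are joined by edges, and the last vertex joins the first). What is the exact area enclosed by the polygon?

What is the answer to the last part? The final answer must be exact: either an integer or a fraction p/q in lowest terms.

1488

Part 1: T(2) = 3*(18) - 1*(2) = 52; iterating: T(2)=52, T(3)=138, T(4)=362, T(5)=948, T(6)=2482, T(7)=6498, T(8)=17012, T(9)=44538, T(10)=116602, T(11)=305268, T(12)=799202, T(13)=2092338, T(14)=5477812; answer 5477812
Part 2: W1 = 5477812; c = -32; cross terms: (-32*4 - 16*-36)=448, (16*21 - -38*4)=488, (-38*-36 - -32*21)=2040; twice the area = |2976| = 2976; area = 1488; answer 1488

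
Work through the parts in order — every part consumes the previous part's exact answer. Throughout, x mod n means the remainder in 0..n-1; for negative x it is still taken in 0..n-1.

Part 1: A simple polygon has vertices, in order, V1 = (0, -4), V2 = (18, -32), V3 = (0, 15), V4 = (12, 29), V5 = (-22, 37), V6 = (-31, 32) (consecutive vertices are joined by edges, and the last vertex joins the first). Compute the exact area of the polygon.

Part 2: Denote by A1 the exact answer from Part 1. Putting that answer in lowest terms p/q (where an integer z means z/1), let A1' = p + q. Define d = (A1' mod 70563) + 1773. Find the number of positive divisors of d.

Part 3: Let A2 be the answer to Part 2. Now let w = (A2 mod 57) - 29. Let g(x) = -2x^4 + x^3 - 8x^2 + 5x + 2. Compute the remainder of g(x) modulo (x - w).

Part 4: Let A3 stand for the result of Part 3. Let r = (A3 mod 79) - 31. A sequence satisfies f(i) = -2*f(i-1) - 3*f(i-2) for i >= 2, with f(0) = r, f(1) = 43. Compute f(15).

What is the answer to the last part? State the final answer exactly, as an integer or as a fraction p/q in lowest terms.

72799

Part 1: cross terms: (0*-32 - 18*-4)=72, (18*15 - 0*-32)=270, (0*29 - 12*15)=-180, (12*37 - -22*29)=1082, (-22*32 - -31*37)=443, (-31*-4 - 0*32)=124; twice the area = |1811| = 1811; area = 1811/2; answer 1811/2
Part 2: A1 = 1811/2; threaded value p + q = 1813; d = 3586; 3586 = 2 * 11 * 163; number of divisors = (1+1) * (1+1) * (1+1) = 8; answer 8
Part 3: A2 = 8; w = -21; remainder = value at the root: -2*(-21)^4 + 1*(-21)^3 - 8*(-21)^2 + 5*(-21)^1 + 2 = (-388962) + (-9261) + (-3528) + (-105) + (2) = -401854; answer -401854
Part 4: A3 = -401854; r = -12; f(2) = -2*(43) - 3*(-12) = -50; iterating: f(2)=-50, f(3)=-29, f(4)=208, f(5)=-329, f(6)=34, f(7)=919, f(8)=-1940, f(9)=1123, f(10)=3574, f(11)=-10517, f(12)=10312, f(13)=10927, f(14)=-52790, f(15)=72799; answer 72799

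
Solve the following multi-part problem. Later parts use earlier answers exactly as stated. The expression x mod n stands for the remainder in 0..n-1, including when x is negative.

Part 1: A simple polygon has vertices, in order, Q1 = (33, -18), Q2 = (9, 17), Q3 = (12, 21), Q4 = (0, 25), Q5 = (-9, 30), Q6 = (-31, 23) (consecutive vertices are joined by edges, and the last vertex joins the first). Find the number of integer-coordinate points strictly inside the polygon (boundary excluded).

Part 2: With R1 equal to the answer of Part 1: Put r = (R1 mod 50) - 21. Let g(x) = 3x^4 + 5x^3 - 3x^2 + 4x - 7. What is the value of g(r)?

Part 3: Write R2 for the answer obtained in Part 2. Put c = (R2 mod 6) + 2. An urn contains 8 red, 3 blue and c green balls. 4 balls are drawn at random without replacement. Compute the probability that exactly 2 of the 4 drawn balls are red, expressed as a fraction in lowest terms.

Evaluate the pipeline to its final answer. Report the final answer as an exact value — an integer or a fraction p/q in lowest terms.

Part 1: cross terms: (33*17 - 9*-18)=723, (9*21 - 12*17)=-15, (12*25 - 0*21)=300, (0*30 - -9*25)=225, (-9*23 - -31*30)=723, (-31*-18 - 33*23)=-201; twice the area = |1755| = 1755; area = 1755/2; boundary points = 1 + 1 + 4 + 1 + 1 + 1 = 9; strictly interior points = area - boundary/2 + 1 = 874; answer 874
Part 2: R1 = 874; r = 3; 3*(3)^4 + 5*(3)^3 - 3*(3)^2 + 4*(3)^1 - 7 = (243) + (135) + (-27) + (12) + (-7) = 356; answer 356
Part 3: R2 = 356; c = 4; total draws C(15,4) = 1365; favorable C(8,2)*C(7,2) = 588; P = 28/65; answer 28/65

28/65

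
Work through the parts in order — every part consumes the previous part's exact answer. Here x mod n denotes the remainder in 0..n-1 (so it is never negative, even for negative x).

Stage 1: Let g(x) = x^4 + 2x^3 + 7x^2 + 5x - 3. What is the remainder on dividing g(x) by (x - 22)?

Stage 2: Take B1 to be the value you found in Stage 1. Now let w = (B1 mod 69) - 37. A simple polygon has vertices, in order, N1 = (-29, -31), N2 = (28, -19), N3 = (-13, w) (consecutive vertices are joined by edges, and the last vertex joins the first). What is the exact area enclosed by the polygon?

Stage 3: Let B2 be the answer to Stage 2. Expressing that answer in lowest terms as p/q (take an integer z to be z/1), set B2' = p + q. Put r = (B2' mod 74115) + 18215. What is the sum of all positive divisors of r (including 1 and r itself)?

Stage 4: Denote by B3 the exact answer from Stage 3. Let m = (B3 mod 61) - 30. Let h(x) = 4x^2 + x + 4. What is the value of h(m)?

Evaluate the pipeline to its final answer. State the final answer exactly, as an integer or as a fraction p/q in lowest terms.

9

Stage 1: remainder = value at the root: 1*(22)^4 + 2*(22)^3 + 7*(22)^2 + 5*(22)^1 - 3 = (234256) + (21296) + (3388) + (110) + (-3) = 259047; answer 259047
Stage 2: B1 = 259047; w = -16; cross terms: (-29*-19 - 28*-31)=1419, (28*-16 - -13*-19)=-695, (-13*-31 - -29*-16)=-61; twice the area = |663| = 663; area = 663/2; answer 663/2
Stage 3: B2 = 663/2; threaded value p + q = 665; r = 18880; 18880 = 2^6 * 5 * 59; sigma = (1 + 2 + 4 + 8 + 16 + 32 + 64) * (1 + 5) * (1 + 59) = 127 * 6 * 60 = 45720; answer 45720
Stage 4: B3 = 45720; m = 1; 4*(1)^2 + 1*(1)^1 + 4 = (4) + (1) + (4) = 9; answer 9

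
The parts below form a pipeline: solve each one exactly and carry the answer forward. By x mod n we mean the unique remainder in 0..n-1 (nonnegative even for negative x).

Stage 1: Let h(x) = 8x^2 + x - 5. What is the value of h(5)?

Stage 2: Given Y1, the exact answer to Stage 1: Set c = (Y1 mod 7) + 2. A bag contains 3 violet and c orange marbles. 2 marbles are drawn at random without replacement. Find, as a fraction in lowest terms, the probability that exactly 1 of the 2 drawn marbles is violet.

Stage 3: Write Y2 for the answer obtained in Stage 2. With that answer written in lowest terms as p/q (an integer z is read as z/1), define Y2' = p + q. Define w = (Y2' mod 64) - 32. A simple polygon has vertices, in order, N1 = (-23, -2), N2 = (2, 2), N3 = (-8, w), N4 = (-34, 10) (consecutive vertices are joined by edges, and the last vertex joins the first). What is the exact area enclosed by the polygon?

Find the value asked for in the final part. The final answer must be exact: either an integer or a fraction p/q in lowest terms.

426

Stage 1: 8*(5)^2 + 1*(5)^1 - 5 = (200) + (5) + (-5) = 200; answer 200
Stage 2: Y1 = 200; c = 6; total draws C(9,2) = 36; favorable C(3,1)*C(6,1) = 18; P = 1/2; answer 1/2
Stage 3: Y2 = 1/2; threaded value p + q = 3; w = -29; cross terms: (-23*2 - 2*-2)=-42, (2*-29 - -8*2)=-42, (-8*10 - -34*-29)=-1066, (-34*-2 - -23*10)=298; twice the area = |-852| = 852; area = 426; answer 426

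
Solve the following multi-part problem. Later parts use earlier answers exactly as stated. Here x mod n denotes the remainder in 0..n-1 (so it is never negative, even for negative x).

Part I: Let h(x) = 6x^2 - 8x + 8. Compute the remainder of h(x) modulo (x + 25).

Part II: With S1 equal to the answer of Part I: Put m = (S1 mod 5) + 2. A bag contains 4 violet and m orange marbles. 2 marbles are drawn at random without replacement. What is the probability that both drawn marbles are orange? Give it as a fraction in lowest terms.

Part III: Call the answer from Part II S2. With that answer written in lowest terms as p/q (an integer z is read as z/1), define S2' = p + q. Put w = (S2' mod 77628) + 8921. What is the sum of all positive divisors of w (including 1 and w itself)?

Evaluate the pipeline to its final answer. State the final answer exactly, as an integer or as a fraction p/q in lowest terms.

19096

Part I: remainder = value at the root: 6*(-25)^2 - 8*(-25)^1 + 8 = (3750) + (200) + (8) = 3958; answer 3958
Part II: S1 = 3958; m = 5; total draws C(9,2) = 36; favorable C(5,2) = 10; P = 5/18; answer 5/18
Part III: S2 = 5/18; threaded value p + q = 23; w = 8944; 8944 = 2^4 * 13 * 43; sigma = (1 + 2 + 4 + 8 + 16) * (1 + 13) * (1 + 43) = 31 * 14 * 44 = 19096; answer 19096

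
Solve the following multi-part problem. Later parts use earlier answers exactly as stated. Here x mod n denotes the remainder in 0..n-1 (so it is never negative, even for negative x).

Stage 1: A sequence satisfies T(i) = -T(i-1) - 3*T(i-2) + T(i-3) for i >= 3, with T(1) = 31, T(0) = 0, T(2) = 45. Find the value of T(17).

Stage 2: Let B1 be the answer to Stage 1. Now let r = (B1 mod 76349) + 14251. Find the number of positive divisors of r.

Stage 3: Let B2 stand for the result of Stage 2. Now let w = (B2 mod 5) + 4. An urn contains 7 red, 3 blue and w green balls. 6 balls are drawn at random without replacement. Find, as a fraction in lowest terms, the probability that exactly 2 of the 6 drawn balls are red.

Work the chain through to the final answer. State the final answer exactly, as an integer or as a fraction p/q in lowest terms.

Stage 1: T(3) = -1*(45) - 3*(31) + 1*(0) = -138; iterating: T(3)=-138, T(4)=34, T(5)=425, T(6)=-665, T(7)=-576, T(8)=2996, T(9)=-1933, T(10)=-7631, T(11)=16426, T(12)=4534, T(13)=-61443, T(14)=64267, T(15)=124596, T(16)=-378840, T(17)=69319; answer 69319
Stage 2: B1 = 69319; r = 83570; 83570 = 2 * 5 * 61 * 137; number of divisors = (1+1) * (1+1) * (1+1) * (1+1) = 16; answer 16
Stage 3: B2 = 16; w = 5; total draws C(15,6) = 5005; favorable C(7,2)*C(8,4) = 1470; P = 42/143; answer 42/143

42/143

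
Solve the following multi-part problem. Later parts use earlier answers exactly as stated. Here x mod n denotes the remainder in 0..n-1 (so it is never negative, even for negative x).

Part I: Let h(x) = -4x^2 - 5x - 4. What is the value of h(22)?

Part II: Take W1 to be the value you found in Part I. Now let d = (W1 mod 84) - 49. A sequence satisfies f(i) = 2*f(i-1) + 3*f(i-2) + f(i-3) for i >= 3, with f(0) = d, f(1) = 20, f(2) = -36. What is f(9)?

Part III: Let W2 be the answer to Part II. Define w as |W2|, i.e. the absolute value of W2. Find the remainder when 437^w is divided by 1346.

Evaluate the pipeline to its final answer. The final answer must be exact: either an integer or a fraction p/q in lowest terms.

505

Part I: -4*(22)^2 - 5*(22)^1 - 4 = (-1936) + (-110) + (-4) = -2050; answer -2050
Part II: W1 = -2050; d = 1; f(3) = 2*(-36) + 3*(20) + 1*(1) = -11; iterating: f(3)=-11, f(4)=-110, f(5)=-289, f(6)=-919, f(7)=-2815, f(8)=-8676, f(9)=-26716; answer -26716
Part III: W2 = -26716; w = 26716; squarings mod 1346: 437^1=437, 437^2=1183, 437^4=995, 437^8=715, 437^16=1091, 437^32=417, 437^64=255, 437^128=417, 437^256=255, 437^512=417, 437^1024=255, 437^2048=417, 437^4096=255, 437^8192=417, 437^16384=255; 437^26716 = 437^4 * 437^8 * 437^16 * 437^64 * 437^2048 * 437^8192 * 437^16384 = 505 (mod 1346); answer 505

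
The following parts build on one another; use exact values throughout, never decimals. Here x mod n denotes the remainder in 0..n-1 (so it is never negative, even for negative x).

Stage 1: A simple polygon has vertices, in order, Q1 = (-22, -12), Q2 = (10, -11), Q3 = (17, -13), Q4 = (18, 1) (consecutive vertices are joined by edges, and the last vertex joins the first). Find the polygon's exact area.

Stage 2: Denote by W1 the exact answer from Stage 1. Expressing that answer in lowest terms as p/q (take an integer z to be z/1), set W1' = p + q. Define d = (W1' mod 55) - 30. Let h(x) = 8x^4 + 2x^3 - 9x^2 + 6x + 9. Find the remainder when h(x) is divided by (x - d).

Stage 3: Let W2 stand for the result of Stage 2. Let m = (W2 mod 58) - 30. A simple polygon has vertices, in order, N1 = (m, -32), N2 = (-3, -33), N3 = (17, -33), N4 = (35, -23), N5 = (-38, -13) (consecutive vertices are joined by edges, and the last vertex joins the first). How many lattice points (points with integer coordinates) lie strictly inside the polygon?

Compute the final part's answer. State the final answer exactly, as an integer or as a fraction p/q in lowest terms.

Stage 1: cross terms: (-22*-11 - 10*-12)=362, (10*-13 - 17*-11)=57, (17*1 - 18*-13)=251, (18*-12 - -22*1)=-194; twice the area = |476| = 476; area = 238; answer 238
Stage 2: W1 = 238; threaded value p + q = 239; d = -11; remainder = value at the root: 8*(-11)^4 + 2*(-11)^3 - 9*(-11)^2 + 6*(-11)^1 + 9 = (117128) + (-2662) + (-1089) + (-66) + (9) = 113320; answer 113320
Stage 3: W2 = 113320; m = 16; cross terms: (16*-33 - -3*-32)=-624, (-3*-33 - 17*-33)=660, (17*-23 - 35*-33)=764, (35*-13 - -38*-23)=-1329, (-38*-32 - 16*-13)=1424; twice the area = |895| = 895; area = 895/2; boundary points = 1 + 20 + 2 + 1 + 1 = 25; strictly interior points = area - boundary/2 + 1 = 436; answer 436

436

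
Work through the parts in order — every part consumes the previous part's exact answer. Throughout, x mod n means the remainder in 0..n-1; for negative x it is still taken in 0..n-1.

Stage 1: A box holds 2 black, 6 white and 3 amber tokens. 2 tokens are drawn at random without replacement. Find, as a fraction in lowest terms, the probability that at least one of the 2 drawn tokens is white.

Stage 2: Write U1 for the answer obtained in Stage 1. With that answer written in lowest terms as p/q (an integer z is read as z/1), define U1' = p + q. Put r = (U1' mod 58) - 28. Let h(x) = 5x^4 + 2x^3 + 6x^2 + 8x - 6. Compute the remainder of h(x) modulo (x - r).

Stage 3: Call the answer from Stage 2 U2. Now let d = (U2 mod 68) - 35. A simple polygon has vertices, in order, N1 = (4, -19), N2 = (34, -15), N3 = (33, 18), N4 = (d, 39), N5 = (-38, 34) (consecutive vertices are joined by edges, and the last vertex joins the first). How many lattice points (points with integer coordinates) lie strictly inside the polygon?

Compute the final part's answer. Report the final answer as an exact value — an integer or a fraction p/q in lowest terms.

2641

Stage 1: total draws C(11,2) = 55; complement C(5,2) = 10; favorable 55 - 10 = 45; P = 9/11; answer 9/11
Stage 2: U1 = 9/11; threaded value p + q = 20; r = -8; remainder = value at the root: 5*(-8)^4 + 2*(-8)^3 + 6*(-8)^2 + 8*(-8)^1 - 6 = (20480) + (-1024) + (384) + (-64) + (-6) = 19770; answer 19770
Stage 3: U2 = 19770; d = 15; cross terms: (4*-15 - 34*-19)=586, (34*18 - 33*-15)=1107, (33*39 - 15*18)=1017, (15*34 - -38*39)=1992, (-38*-19 - 4*34)=586; twice the area = |5288| = 5288; area = 2644; boundary points = 2 + 1 + 3 + 1 + 1 = 8; strictly interior points = area - boundary/2 + 1 = 2641; answer 2641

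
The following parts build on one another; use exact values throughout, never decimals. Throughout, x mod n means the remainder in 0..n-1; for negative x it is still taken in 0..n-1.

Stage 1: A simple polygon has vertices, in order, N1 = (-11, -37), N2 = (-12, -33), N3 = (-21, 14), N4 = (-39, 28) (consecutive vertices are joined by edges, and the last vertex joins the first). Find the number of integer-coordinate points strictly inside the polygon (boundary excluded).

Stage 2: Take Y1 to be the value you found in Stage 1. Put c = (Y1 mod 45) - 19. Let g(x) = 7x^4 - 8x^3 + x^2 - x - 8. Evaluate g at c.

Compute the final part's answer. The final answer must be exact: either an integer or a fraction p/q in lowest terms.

349

Stage 1: cross terms: (-11*-33 - -12*-37)=-81, (-12*14 - -21*-33)=-861, (-21*28 - -39*14)=-42, (-39*-37 - -11*28)=1751; twice the area = |767| = 767; area = 767/2; boundary points = 1 + 1 + 2 + 1 = 5; strictly interior points = area - boundary/2 + 1 = 382; answer 382
Stage 2: Y1 = 382; c = 3; 7*(3)^4 - 8*(3)^3 + 1*(3)^2 - 1*(3)^1 - 8 = (567) + (-216) + (9) + (-3) + (-8) = 349; answer 349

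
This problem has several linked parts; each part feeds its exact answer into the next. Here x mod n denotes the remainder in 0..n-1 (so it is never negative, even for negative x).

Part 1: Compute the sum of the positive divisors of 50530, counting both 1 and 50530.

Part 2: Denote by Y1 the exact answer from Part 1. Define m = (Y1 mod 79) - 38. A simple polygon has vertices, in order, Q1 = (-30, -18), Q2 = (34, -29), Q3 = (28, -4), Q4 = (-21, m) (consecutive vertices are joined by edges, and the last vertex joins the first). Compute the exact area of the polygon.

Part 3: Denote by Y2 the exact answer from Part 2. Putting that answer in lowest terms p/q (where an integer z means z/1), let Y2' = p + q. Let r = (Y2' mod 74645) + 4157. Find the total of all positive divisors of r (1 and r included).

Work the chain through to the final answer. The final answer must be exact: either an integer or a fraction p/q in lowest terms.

6468

Part 1: 50530 = 2 * 5 * 31 * 163; sigma = (1 + 2) * (1 + 5) * (1 + 31) * (1 + 163) = 3 * 6 * 32 * 164 = 94464; answer 94464
Part 2: Y1 = 94464; m = 21; cross terms: (-30*-29 - 34*-18)=1482, (34*-4 - 28*-29)=676, (28*21 - -21*-4)=504, (-21*-18 - -30*21)=1008; twice the area = |3670| = 3670; area = 1835; answer 1835
Part 3: Y2 = 1835; threaded value p + q = 1836; r = 5993; 5993 = 13 * 461; sigma = (1 + 13) * (1 + 461) = 14 * 462 = 6468; answer 6468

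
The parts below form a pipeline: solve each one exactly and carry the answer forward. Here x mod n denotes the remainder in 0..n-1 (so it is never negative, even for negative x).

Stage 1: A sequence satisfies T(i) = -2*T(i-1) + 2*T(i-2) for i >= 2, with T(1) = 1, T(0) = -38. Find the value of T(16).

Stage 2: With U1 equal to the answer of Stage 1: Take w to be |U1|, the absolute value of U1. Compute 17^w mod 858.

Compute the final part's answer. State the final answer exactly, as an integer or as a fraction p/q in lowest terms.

Stage 1: T(2) = -2*(1) + 2*(-38) = -78; iterating: T(2)=-78, T(3)=158, T(4)=-472, T(5)=1260, T(6)=-3464, T(7)=9448, T(8)=-25824, T(9)=70544, T(10)=-192736, T(11)=526560, T(12)=-1438592, T(13)=3930304, T(14)=-10737792, T(15)=29336192, T(16)=-80147968; answer -80147968
Stage 2: U1 = -80147968; w = 80147968; squarings mod 858: 17^1=17, 17^2=289, 17^4=295, 17^8=367, 17^16=841, 17^32=289, 17^64=295, 17^128=367, 17^256=841, 17^512=289, 17^1024=295, 17^2048=367, 17^4096=841, 17^8192=289, 17^16384=295, 17^32768=367, 17^65536=841, 17^131072=289, 17^262144=295, 17^524288=367, 17^1048576=841, 17^2097152=289, 17^4194304=295, 17^8388608=367, 17^16777216=841, 17^33554432=289, 17^67108864=295; 17^80147968 = 17^512 * 17^1024 * 17^4096 * 17^8192 * 17^16384 * 17^32768 * 17^131072 * 17^262144 * 17^4194304 * 17^8388608 * 17^67108864 = 763 (mod 858); answer 763

763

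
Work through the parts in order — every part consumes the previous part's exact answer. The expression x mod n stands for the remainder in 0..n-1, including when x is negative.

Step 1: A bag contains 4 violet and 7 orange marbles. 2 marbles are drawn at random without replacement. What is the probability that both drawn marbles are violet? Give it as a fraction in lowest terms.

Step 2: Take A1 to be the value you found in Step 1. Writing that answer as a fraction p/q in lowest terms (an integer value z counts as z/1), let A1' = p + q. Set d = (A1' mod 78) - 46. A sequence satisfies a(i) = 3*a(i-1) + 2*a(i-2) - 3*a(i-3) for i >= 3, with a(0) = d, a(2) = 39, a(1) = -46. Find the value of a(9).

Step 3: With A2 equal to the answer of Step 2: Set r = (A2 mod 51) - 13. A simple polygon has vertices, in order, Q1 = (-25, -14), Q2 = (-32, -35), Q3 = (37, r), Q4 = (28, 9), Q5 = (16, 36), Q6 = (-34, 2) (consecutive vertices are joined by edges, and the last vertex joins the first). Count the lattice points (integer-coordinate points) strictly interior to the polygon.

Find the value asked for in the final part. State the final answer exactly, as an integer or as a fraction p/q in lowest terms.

Step 1: total draws C(11,2) = 55; favorable C(4,2) = 6; P = 6/55; answer 6/55
Step 2: A1 = 6/55; threaded value p + q = 61; d = 15; a(3) = 3*(39) + 2*(-46) - 3*(15) = -20; iterating: a(3)=-20, a(4)=156, a(5)=311, a(6)=1305, a(7)=4069, a(8)=13884, a(9)=45875; answer 45875
Step 3: A2 = 45875; r = 13; cross terms: (-25*-35 - -32*-14)=427, (-32*13 - 37*-35)=879, (37*9 - 28*13)=-31, (28*36 - 16*9)=864, (16*2 - -34*36)=1256, (-34*-14 - -25*2)=526; twice the area = |3921| = 3921; area = 3921/2; boundary points = 7 + 3 + 1 + 3 + 2 + 1 = 17; strictly interior points = area - boundary/2 + 1 = 1953; answer 1953

1953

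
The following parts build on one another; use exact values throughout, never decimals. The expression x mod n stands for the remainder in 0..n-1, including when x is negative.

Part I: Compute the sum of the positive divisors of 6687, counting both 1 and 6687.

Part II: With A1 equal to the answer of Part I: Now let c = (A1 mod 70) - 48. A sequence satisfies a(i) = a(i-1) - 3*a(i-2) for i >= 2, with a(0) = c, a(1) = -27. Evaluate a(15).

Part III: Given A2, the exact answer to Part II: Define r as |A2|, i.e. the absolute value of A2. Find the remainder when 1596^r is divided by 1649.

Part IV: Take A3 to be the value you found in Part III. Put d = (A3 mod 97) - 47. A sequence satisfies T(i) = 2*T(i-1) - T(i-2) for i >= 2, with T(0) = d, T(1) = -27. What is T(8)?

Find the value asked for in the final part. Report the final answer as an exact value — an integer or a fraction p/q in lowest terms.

Part I: 6687 = 3^2 * 743; sigma = (1 + 3 + 9) * (1 + 743) = 13 * 744 = 9672; answer 9672
Part II: A1 = 9672; c = -36; a(2) = 1*(-27) - 3*(-36) = 81; iterating: a(2)=81, a(3)=162, a(4)=-81, a(5)=-567, a(6)=-324, a(7)=1377, a(8)=2349, a(9)=-1782, a(10)=-8829, a(11)=-3483, a(12)=23004, a(13)=33453, a(14)=-35559, a(15)=-135918; answer -135918
Part III: A2 = -135918; r = 135918; squarings mod 1649: 1596^1=1596, 1596^2=1160, 1596^4=16, 1596^8=256, 1596^16=1225, 1596^32=35, 1596^64=1225, 1596^128=35, 1596^256=1225, 1596^512=35, 1596^1024=1225, 1596^2048=35, 1596^4096=1225, 1596^8192=35, 1596^16384=1225, 1596^32768=35, 1596^65536=1225, 1596^131072=35; 1596^135918 = 1596^2 * 1596^4 * 1596^8 * 1596^32 * 1596^64 * 1596^128 * 1596^512 * 1596^4096 * 1596^131072 = 64 (mod 1649); answer 64
Part IV: A3 = 64; d = 17; T(2) = 2*(-27) - 1*(17) = -71; iterating: T(2)=-71, T(3)=-115, T(4)=-159, T(5)=-203, T(6)=-247, T(7)=-291, T(8)=-335; answer -335

-335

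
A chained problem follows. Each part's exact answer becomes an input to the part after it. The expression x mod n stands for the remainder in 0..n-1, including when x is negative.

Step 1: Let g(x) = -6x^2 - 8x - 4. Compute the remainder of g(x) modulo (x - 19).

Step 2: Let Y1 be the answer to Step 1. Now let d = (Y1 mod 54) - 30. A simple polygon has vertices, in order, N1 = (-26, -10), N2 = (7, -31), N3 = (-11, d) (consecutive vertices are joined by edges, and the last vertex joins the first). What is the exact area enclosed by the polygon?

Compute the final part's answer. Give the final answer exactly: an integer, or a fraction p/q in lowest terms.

Step 1: remainder = value at the root: -6*(19)^2 - 8*(19)^1 - 4 = (-2166) + (-152) + (-4) = -2322; answer -2322
Step 2: Y1 = -2322; d = -30; cross terms: (-26*-31 - 7*-10)=876, (7*-30 - -11*-31)=-551, (-11*-10 - -26*-30)=-670; twice the area = |-345| = 345; area = 345/2; answer 345/2

345/2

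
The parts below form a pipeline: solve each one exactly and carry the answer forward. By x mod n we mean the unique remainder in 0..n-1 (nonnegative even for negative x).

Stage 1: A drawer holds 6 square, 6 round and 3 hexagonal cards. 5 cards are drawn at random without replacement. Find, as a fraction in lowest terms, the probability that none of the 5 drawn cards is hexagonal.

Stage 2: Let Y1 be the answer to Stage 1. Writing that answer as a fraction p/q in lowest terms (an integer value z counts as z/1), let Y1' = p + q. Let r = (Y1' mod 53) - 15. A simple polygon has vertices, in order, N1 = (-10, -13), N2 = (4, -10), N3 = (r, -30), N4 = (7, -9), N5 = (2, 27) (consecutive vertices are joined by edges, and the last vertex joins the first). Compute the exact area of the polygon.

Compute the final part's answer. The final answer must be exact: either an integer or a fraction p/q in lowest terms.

Stage 1: total draws C(15,5) = 3003; favorable C(12,5) = 792; P = 24/91; answer 24/91
Stage 2: Y1 = 24/91; threaded value p + q = 115; r = -6; cross terms: (-10*-10 - 4*-13)=152, (4*-30 - -6*-10)=-180, (-6*-9 - 7*-30)=264, (7*27 - 2*-9)=207, (2*-13 - -10*27)=244; twice the area = |687| = 687; area = 687/2; answer 687/2

687/2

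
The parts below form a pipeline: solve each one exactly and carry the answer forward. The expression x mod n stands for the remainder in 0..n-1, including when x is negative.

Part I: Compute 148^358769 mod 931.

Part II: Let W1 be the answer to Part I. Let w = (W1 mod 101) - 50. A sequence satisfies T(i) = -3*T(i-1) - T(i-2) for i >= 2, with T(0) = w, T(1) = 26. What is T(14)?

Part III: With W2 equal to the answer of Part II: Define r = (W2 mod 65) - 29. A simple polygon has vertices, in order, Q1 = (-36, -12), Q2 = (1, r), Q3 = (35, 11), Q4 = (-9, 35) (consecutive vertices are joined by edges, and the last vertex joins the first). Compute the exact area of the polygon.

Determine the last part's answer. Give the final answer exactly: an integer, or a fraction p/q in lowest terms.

2573/2

Part I: squarings mod 931: 148^1=148, 148^2=491, 148^4=883, 148^8=442, 148^16=785, 148^32=834, 148^64=99, 148^128=491, 148^256=883, 148^512=442, 148^1024=785, 148^2048=834, 148^4096=99, 148^8192=491, 148^16384=883, 148^32768=442, 148^65536=785, 148^131072=834, 148^262144=99; 148^358769 = 148^1 * 148^16 * 148^32 * 148^64 * 148^256 * 148^2048 * 148^4096 * 148^8192 * 148^16384 * 148^65536 * 148^262144 = 687 (mod 931); answer 687
Part II: W1 = 687; w = 31; T(2) = -3*(26) - 1*(31) = -109; iterating: T(2)=-109, T(3)=301, T(4)=-794, T(5)=2081, T(6)=-5449, T(7)=14266, T(8)=-37349, T(9)=97781, T(10)=-255994, T(11)=670201, T(12)=-1754609, T(13)=4593626, T(14)=-12026269; answer -12026269
Part III: W2 = -12026269; r = 2; cross terms: (-36*2 - 1*-12)=-60, (1*11 - 35*2)=-59, (35*35 - -9*11)=1324, (-9*-12 - -36*35)=1368; twice the area = |2573| = 2573; area = 2573/2; answer 2573/2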